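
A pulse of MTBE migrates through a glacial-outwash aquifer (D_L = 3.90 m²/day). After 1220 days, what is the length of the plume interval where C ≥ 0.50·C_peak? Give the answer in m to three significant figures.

230 m

The plume is Gaussian with σ = √(2Dt) = √(2 × 3.90 × 1220) = 97.55 m.
C/C_peak = exp(−Δx²/(2σ²)) = 0.50 ⇒ Δx = σ·√(−2 ln 0.50) = 97.55 × 1.177 = 114.8 m.
Width = 2Δx = 230 m.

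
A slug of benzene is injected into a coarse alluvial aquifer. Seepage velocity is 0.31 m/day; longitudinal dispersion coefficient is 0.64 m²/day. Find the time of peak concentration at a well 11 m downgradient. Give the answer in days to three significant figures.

29.4 days

For the 1D instantaneous-source solution, setting ∂C/∂t = 0 at fixed x gives v²t² + 2Dt − x² = 0, so t = (√(D² + v²x²) − D)/v².
√(D² + v²x²) = √(0.64² + 0.31² × 11²) = 3.470; v² = 0.0961.
t = (3.470 − 0.64)/0.0961 = 29.4 days (vs. the pure-advection estimate x/v = 35.5 d).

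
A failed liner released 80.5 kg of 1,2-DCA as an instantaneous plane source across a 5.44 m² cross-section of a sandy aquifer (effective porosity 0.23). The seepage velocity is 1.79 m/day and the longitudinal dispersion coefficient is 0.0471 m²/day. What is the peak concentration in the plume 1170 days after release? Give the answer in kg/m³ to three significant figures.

2.44 kg/m³

The peak of an instantaneous 1D plume sits at x = vt; there the Gaussian factor is 1 and C_max = M/(n_e·A·√(4πDt)), where n_e·A is the pore area the mass is dissolved in.
√(4πDt) = √(4π × 0.0471 × 1170) = 26.32 m, so C_max = 80.5/(0.23 × 5.44 × 26.32) = 2.44 kg/m³.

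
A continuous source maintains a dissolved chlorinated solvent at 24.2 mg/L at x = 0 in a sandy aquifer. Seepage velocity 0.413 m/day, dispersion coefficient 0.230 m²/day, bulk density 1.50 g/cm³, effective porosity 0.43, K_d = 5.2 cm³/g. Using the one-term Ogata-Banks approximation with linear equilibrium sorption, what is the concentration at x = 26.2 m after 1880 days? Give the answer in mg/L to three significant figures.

Retardation factor R = 1 + ρ_b·K_d/n = 1 + 1.50 × 5.2/0.43 = 19.14.
Sorption retards both mechanisms: v_R = v/R = 0.02158 m/day, D_R = D/R = 0.01202 m²/day.
v_R·t = 0.02158 × 1880 = 40.5704 m; 2√(D_R t) = 9.507 m; argument = (26.2 − 40.5704)/9.507 = -1.512.
C = C₀ × ½·erfc(-1.512) = 24.2 × 0.9838 = 23.8 mg/L.

23.8 mg/L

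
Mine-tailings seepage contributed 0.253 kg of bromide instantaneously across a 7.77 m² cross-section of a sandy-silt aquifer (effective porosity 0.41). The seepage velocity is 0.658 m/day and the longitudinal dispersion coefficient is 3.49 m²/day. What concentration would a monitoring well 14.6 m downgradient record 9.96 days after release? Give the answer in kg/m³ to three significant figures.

For an instantaneous plane source, C(x,t) = M/(n_e·A·√(4πDt)) · exp(−(x−vt)²/(4Dt)), with n_e·A the pore (flow) area.
Plume center vt = 0.658 × 9.96 = 6.55368 m, so the well at 14.6 m is 8.04632 m downgradient of the peak.
√(4πDt) = 20.90 m, giving peak height M/(n_e·A·√(4πDt)) = 0.253/(0.41 × 7.77 × 20.90) = 0.003800 kg/m³.
(x−vt)²/(4Dt) = (8.04632)²/(4 × 3.49 × 9.96) = 0.4656; exp(−0.4656) = 0.6278.
C = 0.003800 × 0.6278 = 0.00239 kg/m³.

0.00239 kg/m³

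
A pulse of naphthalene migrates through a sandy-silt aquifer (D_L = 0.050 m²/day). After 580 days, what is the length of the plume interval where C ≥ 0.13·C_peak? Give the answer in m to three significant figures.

The plume is Gaussian with σ = √(2Dt) = √(2 × 0.050 × 580) = 7.616 m.
C/C_peak = exp(−Δx²/(2σ²)) = 0.13 ⇒ Δx = σ·√(−2 ln 0.13) = 7.616 × 2.020 = 15.38 m.
Width = 2Δx = 30.8 m.

30.8 m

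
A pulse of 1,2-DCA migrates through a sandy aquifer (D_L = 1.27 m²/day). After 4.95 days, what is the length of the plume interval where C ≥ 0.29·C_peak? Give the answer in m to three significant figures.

11.2 m

The plume is Gaussian with σ = √(2Dt) = √(2 × 1.27 × 4.95) = 3.546 m.
C/C_peak = exp(−Δx²/(2σ²)) = 0.29 ⇒ Δx = σ·√(−2 ln 0.29) = 3.546 × 1.573 = 5.578 m.
Width = 2Δx = 11.2 m.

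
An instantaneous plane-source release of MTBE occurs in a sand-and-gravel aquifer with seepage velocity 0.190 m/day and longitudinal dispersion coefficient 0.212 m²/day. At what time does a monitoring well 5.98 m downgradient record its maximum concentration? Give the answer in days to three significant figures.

26.1 days

For the 1D instantaneous-source solution, setting ∂C/∂t = 0 at fixed x gives v²t² + 2Dt − x² = 0, so t = (√(D² + v²x²) − D)/v².
√(D² + v²x²) = √(0.212² + 0.190² × 5.98²) = 1.156; v² = 0.0361.
t = (1.156 − 0.212)/0.0361 = 26.1 days (vs. the pure-advection estimate x/v = 31.5 d).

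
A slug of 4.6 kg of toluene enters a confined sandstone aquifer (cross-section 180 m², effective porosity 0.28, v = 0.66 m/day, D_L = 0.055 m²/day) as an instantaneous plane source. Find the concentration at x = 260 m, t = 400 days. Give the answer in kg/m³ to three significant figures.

For an instantaneous plane source, C(x,t) = M/(n_e·A·√(4πDt)) · exp(−(x−vt)²/(4Dt)), with n_e·A the pore (flow) area.
Plume center vt = 0.66 × 400 = 264 m, so the well at 260 m is 4 m upgradient of the peak.
√(4πDt) = 16.63 m, giving peak height M/(n_e·A·√(4πDt)) = 4.6/(0.28 × 180 × 16.63) = 0.005488 kg/m³.
(x−vt)²/(4Dt) = (-4)²/(4 × 0.055 × 400) = 0.1818; exp(−0.1818) = 0.8338.
C = 0.005488 × 0.8338 = 0.00458 kg/m³.

0.00458 kg/m³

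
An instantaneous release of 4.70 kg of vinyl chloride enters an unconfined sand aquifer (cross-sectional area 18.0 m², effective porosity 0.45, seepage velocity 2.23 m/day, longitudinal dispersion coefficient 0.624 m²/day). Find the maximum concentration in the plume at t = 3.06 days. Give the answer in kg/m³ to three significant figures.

0.118 kg/m³

The peak of an instantaneous 1D plume sits at x = vt; there the Gaussian factor is 1 and C_max = M/(n_e·A·√(4πDt)), where n_e·A is the pore area the mass is dissolved in.
√(4πDt) = √(4π × 0.624 × 3.06) = 4.898 m, so C_max = 4.70/(0.45 × 18.0 × 4.898) = 0.118 kg/m³.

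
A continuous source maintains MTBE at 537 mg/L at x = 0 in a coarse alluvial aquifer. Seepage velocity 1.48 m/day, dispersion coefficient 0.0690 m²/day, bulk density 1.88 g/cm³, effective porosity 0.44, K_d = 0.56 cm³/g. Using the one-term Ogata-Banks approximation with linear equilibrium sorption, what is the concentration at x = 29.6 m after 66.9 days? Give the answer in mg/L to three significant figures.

Retardation factor R = 1 + ρ_b·K_d/n = 1 + 1.88 × 0.56/0.44 = 3.393.
Sorption retards both mechanisms: v_R = v/R = 0.4362 m/day, D_R = D/R = 0.02034 m²/day.
v_R·t = 0.4362 × 66.9 = 29.18178 m; 2√(D_R t) = 2.333 m; argument = (29.6 − 29.18178)/2.333 = 0.1793.
C = C₀ × ½·erfc(0.1793) = 537 × 0.3999 = 215 mg/L.

215 mg/L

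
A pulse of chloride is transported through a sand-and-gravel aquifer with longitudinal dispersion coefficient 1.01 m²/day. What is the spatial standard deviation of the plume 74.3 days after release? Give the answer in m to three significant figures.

12.3 m

Dispersive spreading gives a Gaussian with σ² = 2Dt; advection only shifts the center.
σ = √(2 × 1.01 × 74.3) = 12.3 m.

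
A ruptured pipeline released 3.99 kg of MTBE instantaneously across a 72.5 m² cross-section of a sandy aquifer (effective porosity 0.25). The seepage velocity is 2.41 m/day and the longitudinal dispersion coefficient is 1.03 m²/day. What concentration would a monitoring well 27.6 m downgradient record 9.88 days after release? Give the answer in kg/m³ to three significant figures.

0.0137 kg/m³

For an instantaneous plane source, C(x,t) = M/(n_e·A·√(4πDt)) · exp(−(x−vt)²/(4Dt)), with n_e·A the pore (flow) area.
Plume center vt = 2.41 × 9.88 = 23.8108 m, so the well at 27.6 m is 3.7892 m downgradient of the peak.
√(4πDt) = 11.31 m, giving peak height M/(n_e·A·√(4πDt)) = 3.99/(0.25 × 72.5 × 11.31) = 0.01946 kg/m³.
(x−vt)²/(4Dt) = (3.7892)²/(4 × 1.03 × 9.88) = 0.3527; exp(−0.3527) = 0.7028.
C = 0.01946 × 0.7028 = 0.0137 kg/m³.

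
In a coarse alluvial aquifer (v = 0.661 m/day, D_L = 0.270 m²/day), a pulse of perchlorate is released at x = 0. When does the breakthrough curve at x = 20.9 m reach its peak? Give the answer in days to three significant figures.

For the 1D instantaneous-source solution, setting ∂C/∂t = 0 at fixed x gives v²t² + 2Dt − x² = 0, so t = (√(D² + v²x²) − D)/v².
√(D² + v²x²) = √(0.270² + 0.661² × 20.9²) = 13.82; v² = 0.436921.
t = (13.82 − 0.270)/0.436921 = 31.0 days (vs. the pure-advection estimate x/v = 31.6 d).

31.0 days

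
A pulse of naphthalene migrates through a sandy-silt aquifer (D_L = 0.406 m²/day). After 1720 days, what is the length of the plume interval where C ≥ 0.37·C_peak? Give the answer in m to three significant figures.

105 m

The plume is Gaussian with σ = √(2Dt) = √(2 × 0.406 × 1720) = 37.37 m.
C/C_peak = exp(−Δx²/(2σ²)) = 0.37 ⇒ Δx = σ·√(−2 ln 0.37) = 37.37 × 1.410 = 52.69 m.
Width = 2Δx = 105 m.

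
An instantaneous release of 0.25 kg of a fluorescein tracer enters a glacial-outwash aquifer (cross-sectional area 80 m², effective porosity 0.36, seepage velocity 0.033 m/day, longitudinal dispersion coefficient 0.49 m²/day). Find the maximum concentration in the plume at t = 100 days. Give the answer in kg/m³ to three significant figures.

0.000350 kg/m³

The peak of an instantaneous 1D plume sits at x = vt; there the Gaussian factor is 1 and C_max = M/(n_e·A·√(4πDt)), where n_e·A is the pore area the mass is dissolved in.
√(4πDt) = √(4π × 0.49 × 100) = 24.81 m, so C_max = 0.25/(0.36 × 80 × 24.81) = 0.000350 kg/m³.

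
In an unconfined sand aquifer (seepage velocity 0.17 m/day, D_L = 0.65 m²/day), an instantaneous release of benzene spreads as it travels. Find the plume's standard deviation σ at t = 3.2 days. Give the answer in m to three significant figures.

2.04 m

Dispersive spreading gives a Gaussian with σ² = 2Dt; advection only shifts the center.
σ = √(2 × 0.65 × 3.2) = 2.04 m.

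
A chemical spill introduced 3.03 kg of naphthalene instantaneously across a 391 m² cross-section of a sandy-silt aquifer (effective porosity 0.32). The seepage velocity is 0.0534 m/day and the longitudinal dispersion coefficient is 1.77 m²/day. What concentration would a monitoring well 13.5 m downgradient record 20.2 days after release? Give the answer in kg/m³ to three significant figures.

0.000388 kg/m³

For an instantaneous plane source, C(x,t) = M/(n_e·A·√(4πDt)) · exp(−(x−vt)²/(4Dt)), with n_e·A the pore (flow) area.
Plume center vt = 0.0534 × 20.2 = 1.07868 m, so the well at 13.5 m is 12.42132 m downgradient of the peak.
√(4πDt) = 21.20 m, giving peak height M/(n_e·A·√(4πDt)) = 3.03/(0.32 × 391 × 21.20) = 0.001142 kg/m³.
(x−vt)²/(4Dt) = (12.42132)²/(4 × 1.77 × 20.2) = 1.079; exp(−1.079) = 0.3399.
C = 0.001142 × 0.3399 = 0.000388 kg/m³.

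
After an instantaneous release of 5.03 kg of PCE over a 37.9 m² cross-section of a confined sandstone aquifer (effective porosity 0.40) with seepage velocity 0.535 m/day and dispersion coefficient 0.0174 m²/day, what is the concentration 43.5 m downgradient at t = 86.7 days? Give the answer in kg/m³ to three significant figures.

For an instantaneous plane source, C(x,t) = M/(n_e·A·√(4πDt)) · exp(−(x−vt)²/(4Dt)), with n_e·A the pore (flow) area.
Plume center vt = 0.535 × 86.7 = 46.3845 m, so the well at 43.5 m is 2.8845 m upgradient of the peak.
√(4πDt) = 4.354 m, giving peak height M/(n_e·A·√(4πDt)) = 5.03/(0.40 × 37.9 × 4.354) = 0.07620 kg/m³.
(x−vt)²/(4Dt) = (-2.8845)²/(4 × 0.0174 × 86.7) = 1.379; exp(−1.379) = 0.2518.
C = 0.07620 × 0.2518 = 0.0192 kg/m³.

0.0192 kg/m³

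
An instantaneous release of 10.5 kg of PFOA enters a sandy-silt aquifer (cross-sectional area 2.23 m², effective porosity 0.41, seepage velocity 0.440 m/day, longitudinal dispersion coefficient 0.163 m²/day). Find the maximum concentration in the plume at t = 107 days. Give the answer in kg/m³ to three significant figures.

0.776 kg/m³

The peak of an instantaneous 1D plume sits at x = vt; there the Gaussian factor is 1 and C_max = M/(n_e·A·√(4πDt)), where n_e·A is the pore area the mass is dissolved in.
√(4πDt) = √(4π × 0.163 × 107) = 14.80 m, so C_max = 10.5/(0.41 × 2.23 × 14.80) = 0.776 kg/m³.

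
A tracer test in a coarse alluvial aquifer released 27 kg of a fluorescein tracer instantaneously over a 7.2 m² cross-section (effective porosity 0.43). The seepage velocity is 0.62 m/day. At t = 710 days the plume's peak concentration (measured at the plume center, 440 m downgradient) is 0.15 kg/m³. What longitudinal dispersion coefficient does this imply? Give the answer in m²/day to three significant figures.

0.379 m²/day

At the plume center C_max = M/(n_e·A·√(4πDt)), so D = M²/(4πt·(n_e·A·C_max)²).
n_e·A·C_max = 0.43 × 7.2 × 0.15 = 0.4644 kg/m.
D = 27²/(4π × 710 × 0.4644²) = 0.379 m²/day.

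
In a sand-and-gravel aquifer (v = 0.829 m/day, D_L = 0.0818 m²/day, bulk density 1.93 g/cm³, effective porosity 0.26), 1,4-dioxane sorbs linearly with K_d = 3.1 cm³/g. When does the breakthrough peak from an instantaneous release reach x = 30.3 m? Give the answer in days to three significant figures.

Retardation factor R = 1 + ρ_b·K_d/n = 1 + 1.93 × 3.1/0.26 = 24.01.
Sorption retards both mechanisms: v_R = v/R = 0.03453 m/day, D_R = D/R = 0.003407 m²/day.
Peak time from v_R²t² + 2D_R t − x² = 0: t = (√(D_R² + v_R²x²) − D_R)/v_R².
√(D_R² + v_R²x²) = √(0.003407² + 0.03453² × 30.3²) = 1.046; v_R² = 0.001192.
t = (1.046 − 0.003407)/0.001192 = 875 days.

875 days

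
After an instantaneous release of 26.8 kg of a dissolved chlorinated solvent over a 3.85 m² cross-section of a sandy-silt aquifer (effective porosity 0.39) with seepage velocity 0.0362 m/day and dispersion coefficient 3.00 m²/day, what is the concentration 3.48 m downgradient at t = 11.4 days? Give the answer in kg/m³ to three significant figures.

0.804 kg/m³

For an instantaneous plane source, C(x,t) = M/(n_e·A·√(4πDt)) · exp(−(x−vt)²/(4Dt)), with n_e·A the pore (flow) area.
Plume center vt = 0.0362 × 11.4 = 0.41268 m, so the well at 3.48 m is 3.06732 m downgradient of the peak.
√(4πDt) = 20.73 m, giving peak height M/(n_e·A·√(4πDt)) = 26.8/(0.39 × 3.85 × 20.73) = 0.8610 kg/m³.
(x−vt)²/(4Dt) = (3.06732)²/(4 × 3.00 × 11.4) = 0.06878; exp(−0.06878) = 0.9335.
C = 0.8610 × 0.9335 = 0.804 kg/m³.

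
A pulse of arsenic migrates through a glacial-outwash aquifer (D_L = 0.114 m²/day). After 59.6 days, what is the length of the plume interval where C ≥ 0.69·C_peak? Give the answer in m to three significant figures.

6.35 m

The plume is Gaussian with σ = √(2Dt) = √(2 × 0.114 × 59.6) = 3.686 m.
C/C_peak = exp(−Δx²/(2σ²)) = 0.69 ⇒ Δx = σ·√(−2 ln 0.69) = 3.686 × 0.8615 = 3.175 m.
Width = 2Δx = 6.35 m.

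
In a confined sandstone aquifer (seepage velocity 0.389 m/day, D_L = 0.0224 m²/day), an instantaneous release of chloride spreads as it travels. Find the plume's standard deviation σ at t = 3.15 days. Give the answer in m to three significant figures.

0.376 m

Dispersive spreading gives a Gaussian with σ² = 2Dt; advection only shifts the center.
σ = √(2 × 0.0224 × 3.15) = 0.376 m.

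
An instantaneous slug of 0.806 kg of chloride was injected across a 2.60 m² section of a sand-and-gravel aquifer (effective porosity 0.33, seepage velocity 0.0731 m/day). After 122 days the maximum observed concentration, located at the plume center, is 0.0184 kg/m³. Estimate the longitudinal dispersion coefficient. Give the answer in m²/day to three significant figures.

1.70 m²/day

At the plume center C_max = M/(n_e·A·√(4πDt)), so D = M²/(4πt·(n_e·A·C_max)²).
n_e·A·C_max = 0.33 × 2.60 × 0.0184 = 0.01579 kg/m.
D = 0.806²/(4π × 122 × 0.01579²) = 1.70 m²/day.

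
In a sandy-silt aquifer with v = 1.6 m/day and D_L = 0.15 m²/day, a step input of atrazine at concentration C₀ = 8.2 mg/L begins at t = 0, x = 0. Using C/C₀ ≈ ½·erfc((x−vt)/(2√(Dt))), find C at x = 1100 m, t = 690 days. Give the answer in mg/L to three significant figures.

For a continuous step input, C/C₀ ≈ ½·erfc((x−vt)/(2√(Dt))).
vt = 1.6 × 690 = 1104 m and 2√(Dt) = 2√(0.15 × 690) = 20.35 m.
Argument (x−vt)/(2√(Dt)) = (1100 − 1104)/20.35 = -0.1966; ½·erfc(-0.1966) = 0.6095.
C = 8.2 × 0.6095 = 5.00 mg/L.

5.00 mg/L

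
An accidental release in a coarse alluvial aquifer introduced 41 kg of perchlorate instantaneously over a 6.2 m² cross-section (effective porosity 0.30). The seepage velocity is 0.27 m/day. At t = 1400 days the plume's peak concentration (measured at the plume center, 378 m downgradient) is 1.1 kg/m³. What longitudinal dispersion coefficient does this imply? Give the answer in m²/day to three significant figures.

At the plume center C_max = M/(n_e·A·√(4πDt)), so D = M²/(4πt·(n_e·A·C_max)²).
n_e·A·C_max = 0.30 × 6.2 × 1.1 = 2.046 kg/m.
D = 41²/(4π × 1400 × 2.046²) = 0.0228 m²/day.

0.0228 m²/day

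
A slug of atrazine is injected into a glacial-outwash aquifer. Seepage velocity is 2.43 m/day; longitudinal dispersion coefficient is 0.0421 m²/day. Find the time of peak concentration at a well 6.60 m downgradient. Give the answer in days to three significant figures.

For the 1D instantaneous-source solution, setting ∂C/∂t = 0 at fixed x gives v²t² + 2Dt − x² = 0, so t = (√(D² + v²x²) − D)/v².
√(D² + v²x²) = √(0.0421² + 2.43² × 6.60²) = 16.04; v² = 5.9049.
t = (16.04 − 0.0421)/5.9049 = 2.71 days (vs. the pure-advection estimate x/v = 2.72 d).

2.71 days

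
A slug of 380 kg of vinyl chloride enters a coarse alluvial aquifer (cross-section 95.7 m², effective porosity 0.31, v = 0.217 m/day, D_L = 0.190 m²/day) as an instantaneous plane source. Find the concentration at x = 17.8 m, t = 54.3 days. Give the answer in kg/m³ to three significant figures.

0.468 kg/m³

For an instantaneous plane source, C(x,t) = M/(n_e·A·√(4πDt)) · exp(−(x−vt)²/(4Dt)), with n_e·A the pore (flow) area.
Plume center vt = 0.217 × 54.3 = 11.7831 m, so the well at 17.8 m is 6.0169 m downgradient of the peak.
√(4πDt) = 11.39 m, giving peak height M/(n_e·A·√(4πDt)) = 380/(0.31 × 95.7 × 11.39) = 1.125 kg/m³.
(x−vt)²/(4Dt) = (6.0169)²/(4 × 0.190 × 54.3) = 0.8773; exp(−0.8773) = 0.4159.
C = 1.125 × 0.4159 = 0.468 kg/m³.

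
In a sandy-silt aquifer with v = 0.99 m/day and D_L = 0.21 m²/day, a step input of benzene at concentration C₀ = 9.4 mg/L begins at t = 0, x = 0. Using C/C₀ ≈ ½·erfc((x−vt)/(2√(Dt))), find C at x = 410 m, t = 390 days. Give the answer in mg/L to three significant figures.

0.291 mg/L

For a continuous step input, C/C₀ ≈ ½·erfc((x−vt)/(2√(Dt))).
vt = 0.99 × 390 = 386.1 m and 2√(Dt) = 2√(0.21 × 390) = 18.10 m.
Argument (x−vt)/(2√(Dt)) = (410 − 386.1)/18.10 = 1.320; ½·erfc(1.320) = 0.03097.
C = 9.4 × 0.03097 = 0.291 mg/L.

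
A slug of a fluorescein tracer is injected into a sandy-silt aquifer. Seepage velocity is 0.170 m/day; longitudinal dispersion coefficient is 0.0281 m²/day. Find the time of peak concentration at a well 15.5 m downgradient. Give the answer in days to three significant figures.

90.2 days

For the 1D instantaneous-source solution, setting ∂C/∂t = 0 at fixed x gives v²t² + 2Dt − x² = 0, so t = (√(D² + v²x²) − D)/v².
√(D² + v²x²) = √(0.0281² + 0.170² × 15.5²) = 2.635; v² = 0.0289.
t = (2.635 − 0.0281)/0.0289 = 90.2 days (vs. the pure-advection estimate x/v = 91.2 d).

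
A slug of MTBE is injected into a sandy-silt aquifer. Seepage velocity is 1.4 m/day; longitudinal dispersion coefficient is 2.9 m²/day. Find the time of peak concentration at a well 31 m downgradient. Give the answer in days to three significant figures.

20.7 days

For the 1D instantaneous-source solution, setting ∂C/∂t = 0 at fixed x gives v²t² + 2Dt − x² = 0, so t = (√(D² + v²x²) − D)/v².
√(D² + v²x²) = √(2.9² + 1.4² × 31²) = 43.50; v² = 1.96.
t = (43.50 − 2.9)/1.96 = 20.7 days (vs. the pure-advection estimate x/v = 22.1 d).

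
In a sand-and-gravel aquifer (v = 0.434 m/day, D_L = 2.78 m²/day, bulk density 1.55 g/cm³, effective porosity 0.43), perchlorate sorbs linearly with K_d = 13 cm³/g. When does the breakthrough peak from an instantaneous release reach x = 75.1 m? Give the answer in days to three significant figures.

7610 days

Retardation factor R = 1 + ρ_b·K_d/n = 1 + 1.55 × 13/0.43 = 47.86.
Sorption retards both mechanisms: v_R = v/R = 0.009068 m/day, D_R = D/R = 0.05809 m²/day.
Peak time from v_R²t² + 2D_R t − x² = 0: t = (√(D_R² + v_R²x²) − D_R)/v_R².
√(D_R² + v_R²x²) = √(0.05809² + 0.009068² × 75.1²) = 0.6835; v_R² = 8.223e-05.
t = (0.6835 − 0.05809)/8.223e-05 = 7610 days.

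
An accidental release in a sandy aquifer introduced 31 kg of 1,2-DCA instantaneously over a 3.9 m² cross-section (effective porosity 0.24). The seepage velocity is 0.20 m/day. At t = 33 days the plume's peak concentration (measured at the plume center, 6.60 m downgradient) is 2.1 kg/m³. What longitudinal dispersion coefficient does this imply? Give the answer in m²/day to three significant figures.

At the plume center C_max = M/(n_e·A·√(4πDt)), so D = M²/(4πt·(n_e·A·C_max)²).
n_e·A·C_max = 0.24 × 3.9 × 2.1 = 1.966 kg/m.
D = 31²/(4π × 33 × 1.966²) = 0.600 m²/day.

0.600 m²/day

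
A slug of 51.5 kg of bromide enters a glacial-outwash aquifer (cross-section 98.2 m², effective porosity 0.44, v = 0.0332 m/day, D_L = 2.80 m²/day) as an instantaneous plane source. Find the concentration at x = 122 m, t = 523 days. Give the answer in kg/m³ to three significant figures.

For an instantaneous plane source, C(x,t) = M/(n_e·A·√(4πDt)) · exp(−(x−vt)²/(4Dt)), with n_e·A the pore (flow) area.
Plume center vt = 0.0332 × 523 = 17.3636 m, so the well at 122 m is 104.6364 m downgradient of the peak.
√(4πDt) = 135.7 m, giving peak height M/(n_e·A·√(4πDt)) = 51.5/(0.44 × 98.2 × 135.7) = 0.008783 kg/m³.
(x−vt)²/(4Dt) = (104.6364)²/(4 × 2.80 × 523) = 1.869; exp(−1.869) = 0.1543.
C = 0.008783 × 0.1543 = 0.00136 kg/m³.

0.00136 kg/m³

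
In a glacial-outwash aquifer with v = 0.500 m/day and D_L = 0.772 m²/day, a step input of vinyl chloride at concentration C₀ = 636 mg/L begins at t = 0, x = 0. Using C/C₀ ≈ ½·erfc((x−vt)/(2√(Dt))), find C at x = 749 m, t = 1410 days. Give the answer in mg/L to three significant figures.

110 mg/L

For a continuous step input, C/C₀ ≈ ½·erfc((x−vt)/(2√(Dt))).
vt = 0.500 × 1410 = 705 m and 2√(Dt) = 2√(0.772 × 1410) = 65.99 m.
Argument (x−vt)/(2√(Dt)) = (749 − 705)/65.99 = 0.6668; ½·erfc(0.6668) = 0.1728.
C = 636 × 0.1728 = 110 mg/L.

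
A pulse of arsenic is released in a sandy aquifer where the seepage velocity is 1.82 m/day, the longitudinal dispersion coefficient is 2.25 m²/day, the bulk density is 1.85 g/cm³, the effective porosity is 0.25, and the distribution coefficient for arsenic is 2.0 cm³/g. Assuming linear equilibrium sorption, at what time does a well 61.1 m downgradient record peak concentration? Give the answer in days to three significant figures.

520 days

Retardation factor R = 1 + ρ_b·K_d/n = 1 + 1.85 × 2.0/0.25 = 15.80.
Sorption retards both mechanisms: v_R = v/R = 0.1152 m/day, D_R = D/R = 0.1424 m²/day.
Peak time from v_R²t² + 2D_R t − x² = 0: t = (√(D_R² + v_R²x²) − D_R)/v_R².
√(D_R² + v_R²x²) = √(0.1424² + 0.1152² × 61.1²) = 7.040; v_R² = 0.01327.
t = (7.040 − 0.1424)/0.01327 = 520 days.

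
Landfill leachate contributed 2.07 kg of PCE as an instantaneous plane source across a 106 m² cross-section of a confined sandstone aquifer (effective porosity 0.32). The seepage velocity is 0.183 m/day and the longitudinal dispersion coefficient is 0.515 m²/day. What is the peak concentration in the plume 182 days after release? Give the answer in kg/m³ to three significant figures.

The peak of an instantaneous 1D plume sits at x = vt; there the Gaussian factor is 1 and C_max = M/(n_e·A·√(4πDt)), where n_e·A is the pore area the mass is dissolved in.
√(4πDt) = √(4π × 0.515 × 182) = 34.32 m, so C_max = 2.07/(0.32 × 106 × 34.32) = 0.00178 kg/m³.

0.00178 kg/m³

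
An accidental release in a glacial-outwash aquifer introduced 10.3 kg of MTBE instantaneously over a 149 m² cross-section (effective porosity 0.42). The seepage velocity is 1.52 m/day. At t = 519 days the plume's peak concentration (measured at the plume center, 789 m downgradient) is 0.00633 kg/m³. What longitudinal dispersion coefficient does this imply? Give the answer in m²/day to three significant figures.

0.104 m²/day

At the plume center C_max = M/(n_e·A·√(4πDt)), so D = M²/(4πt·(n_e·A·C_max)²).
n_e·A·C_max = 0.42 × 149 × 0.00633 = 0.3961 kg/m.
D = 10.3²/(4π × 519 × 0.3961²) = 0.104 m²/day.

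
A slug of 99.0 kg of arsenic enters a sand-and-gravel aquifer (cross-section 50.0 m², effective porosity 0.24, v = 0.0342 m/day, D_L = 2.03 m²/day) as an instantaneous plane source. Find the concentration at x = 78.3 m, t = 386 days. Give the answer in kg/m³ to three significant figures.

For an instantaneous plane source, C(x,t) = M/(n_e·A·√(4πDt)) · exp(−(x−vt)²/(4Dt)), with n_e·A the pore (flow) area.
Plume center vt = 0.0342 × 386 = 13.2012 m, so the well at 78.3 m is 65.0988 m downgradient of the peak.
√(4πDt) = 99.23 m, giving peak height M/(n_e·A·√(4πDt)) = 99.0/(0.24 × 50.0 × 99.23) = 0.08314 kg/m³.
(x−vt)²/(4Dt) = (65.0988)²/(4 × 2.03 × 386) = 1.352; exp(−1.352) = 0.2587.
C = 0.08314 × 0.2587 = 0.0215 kg/m³.

0.0215 kg/m³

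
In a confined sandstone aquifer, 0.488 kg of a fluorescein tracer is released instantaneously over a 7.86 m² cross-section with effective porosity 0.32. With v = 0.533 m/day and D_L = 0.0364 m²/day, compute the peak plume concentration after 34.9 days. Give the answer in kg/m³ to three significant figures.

The peak of an instantaneous 1D plume sits at x = vt; there the Gaussian factor is 1 and C_max = M/(n_e·A·√(4πDt)), where n_e·A is the pore area the mass is dissolved in.
√(4πDt) = √(4π × 0.0364 × 34.9) = 3.995 m, so C_max = 0.488/(0.32 × 7.86 × 3.995) = 0.0486 kg/m³.

0.0486 kg/m³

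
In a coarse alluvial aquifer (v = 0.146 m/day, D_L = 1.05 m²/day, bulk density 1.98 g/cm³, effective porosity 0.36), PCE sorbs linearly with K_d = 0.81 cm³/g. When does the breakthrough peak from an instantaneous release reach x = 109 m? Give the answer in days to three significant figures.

Retardation factor R = 1 + ρ_b·K_d/n = 1 + 1.98 × 0.81/0.36 = 5.455.
Sorption retards both mechanisms: v_R = v/R = 0.02676 m/day, D_R = D/R = 0.1925 m²/day.
Peak time from v_R²t² + 2D_R t − x² = 0: t = (√(D_R² + v_R²x²) − D_R)/v_R².
√(D_R² + v_R²x²) = √(0.1925² + 0.02676² × 109²) = 2.923; v_R² = 0.0007161.
t = (2.923 − 0.1925)/0.0007161 = 3810 days.

3810 days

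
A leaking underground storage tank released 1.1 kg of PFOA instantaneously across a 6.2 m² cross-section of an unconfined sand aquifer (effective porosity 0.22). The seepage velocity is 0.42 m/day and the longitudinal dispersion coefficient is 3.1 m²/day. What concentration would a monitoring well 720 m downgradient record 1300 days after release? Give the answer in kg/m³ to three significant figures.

For an instantaneous plane source, C(x,t) = M/(n_e·A·√(4πDt)) · exp(−(x−vt)²/(4Dt)), with n_e·A the pore (flow) area.
Plume center vt = 0.42 × 1300 = 546 m, so the well at 720 m is 174 m downgradient of the peak.
√(4πDt) = 225.0 m, giving peak height M/(n_e·A·√(4πDt)) = 1.1/(0.22 × 6.2 × 225.0) = 0.003584 kg/m³.
(x−vt)²/(4Dt) = (174)²/(4 × 3.1 × 1300) = 1.878; exp(−1.878) = 0.1529.
C = 0.003584 × 0.1529 = 0.000548 kg/m³.

0.000548 kg/m³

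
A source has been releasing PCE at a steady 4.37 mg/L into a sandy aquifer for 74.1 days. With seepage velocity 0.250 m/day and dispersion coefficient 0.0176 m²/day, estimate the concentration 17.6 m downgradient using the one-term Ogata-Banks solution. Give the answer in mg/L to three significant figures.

3.13 mg/L

For a continuous step input, C/C₀ ≈ ½·erfc((x−vt)/(2√(Dt))).
vt = 0.250 × 74.1 = 18.525 m and 2√(Dt) = 2√(0.0176 × 74.1) = 2.284 m.
Argument (x−vt)/(2√(Dt)) = (17.6 − 18.525)/2.284 = -0.4050; ½·erfc(-0.4050) = 0.7166.
C = 4.37 × 0.7166 = 3.13 mg/L.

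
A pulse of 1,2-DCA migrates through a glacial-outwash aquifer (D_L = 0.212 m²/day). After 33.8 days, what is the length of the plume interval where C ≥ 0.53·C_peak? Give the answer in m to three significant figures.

The plume is Gaussian with σ = √(2Dt) = √(2 × 0.212 × 33.8) = 3.786 m.
C/C_peak = exp(−Δx²/(2σ²)) = 0.53 ⇒ Δx = σ·√(−2 ln 0.53) = 3.786 × 1.127 = 4.267 m.
Width = 2Δx = 8.53 m.

8.53 m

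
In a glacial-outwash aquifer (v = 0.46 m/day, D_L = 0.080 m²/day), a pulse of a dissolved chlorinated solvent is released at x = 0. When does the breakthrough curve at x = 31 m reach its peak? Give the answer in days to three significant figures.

67.0 days

For the 1D instantaneous-source solution, setting ∂C/∂t = 0 at fixed x gives v²t² + 2Dt − x² = 0, so t = (√(D² + v²x²) − D)/v².
√(D² + v²x²) = √(0.080² + 0.46² × 31²) = 14.26; v² = 0.2116.
t = (14.26 − 0.080)/0.2116 = 67.0 days (vs. the pure-advection estimate x/v = 67.4 d).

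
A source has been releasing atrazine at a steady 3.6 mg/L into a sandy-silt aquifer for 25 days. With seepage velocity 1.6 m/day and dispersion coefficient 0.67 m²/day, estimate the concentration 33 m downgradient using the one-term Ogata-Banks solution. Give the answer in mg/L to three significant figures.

For a continuous step input, C/C₀ ≈ ½·erfc((x−vt)/(2√(Dt))).
vt = 1.6 × 25 = 40 m and 2√(Dt) = 2√(0.67 × 25) = 8.185 m.
Argument (x−vt)/(2√(Dt)) = (33 − 40)/8.185 = -0.8552; ½·erfc(-0.8552) = 0.8868.
C = 3.6 × 0.8868 = 3.19 mg/L.

3.19 mg/L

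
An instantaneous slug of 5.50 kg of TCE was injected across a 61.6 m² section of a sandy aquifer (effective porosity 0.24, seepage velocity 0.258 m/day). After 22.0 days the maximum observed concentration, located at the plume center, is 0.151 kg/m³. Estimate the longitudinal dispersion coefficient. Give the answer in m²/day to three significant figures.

At the plume center C_max = M/(n_e·A·√(4πDt)), so D = M²/(4πt·(n_e·A·C_max)²).
n_e·A·C_max = 0.24 × 61.6 × 0.151 = 2.232 kg/m.
D = 5.50²/(4π × 22.0 × 2.232²) = 0.0220 m²/day.

0.0220 m²/day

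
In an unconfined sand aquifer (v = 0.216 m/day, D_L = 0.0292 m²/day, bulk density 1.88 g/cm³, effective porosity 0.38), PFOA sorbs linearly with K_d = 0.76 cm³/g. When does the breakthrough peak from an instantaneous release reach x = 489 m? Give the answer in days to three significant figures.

10800 days

Retardation factor R = 1 + ρ_b·K_d/n = 1 + 1.88 × 0.76/0.38 = 4.760.
Sorption retards both mechanisms: v_R = v/R = 0.04538 m/day, D_R = D/R = 0.006134 m²/day.
Peak time from v_R²t² + 2D_R t − x² = 0: t = (√(D_R² + v_R²x²) − D_R)/v_R².
√(D_R² + v_R²x²) = √(0.006134² + 0.04538² × 489²) = 22.19; v_R² = 0.002059.
t = (22.19 − 0.006134)/0.002059 = 10800 days.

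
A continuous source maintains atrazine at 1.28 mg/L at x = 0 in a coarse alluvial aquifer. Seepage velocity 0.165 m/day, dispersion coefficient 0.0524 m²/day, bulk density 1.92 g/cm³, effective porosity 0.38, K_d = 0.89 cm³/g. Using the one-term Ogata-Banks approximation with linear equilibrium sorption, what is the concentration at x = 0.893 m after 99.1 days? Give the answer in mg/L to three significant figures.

Retardation factor R = 1 + ρ_b·K_d/n = 1 + 1.92 × 0.89/0.38 = 5.497.
Sorption retards both mechanisms: v_R = v/R = 0.03002 m/day, D_R = D/R = 0.009532 m²/day.
v_R·t = 0.03002 × 99.1 = 2.974982 m; 2√(D_R t) = 1.944 m; argument = (0.893 − 2.974982)/1.944 = -1.071.
C = C₀ × ½·erfc(-1.071) = 1.28 × 0.9351 = 1.20 mg/L.

1.20 mg/L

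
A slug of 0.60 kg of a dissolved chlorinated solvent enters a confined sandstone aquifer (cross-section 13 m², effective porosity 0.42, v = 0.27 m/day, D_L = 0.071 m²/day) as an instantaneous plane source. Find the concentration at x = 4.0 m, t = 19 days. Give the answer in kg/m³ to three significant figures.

0.0211 kg/m³

For an instantaneous plane source, C(x,t) = M/(n_e·A·√(4πDt)) · exp(−(x−vt)²/(4Dt)), with n_e·A the pore (flow) area.
Plume center vt = 0.27 × 19 = 5.13 m, so the well at 4.0 m is 1.13 m upgradient of the peak.
√(4πDt) = 4.117 m, giving peak height M/(n_e·A·√(4πDt)) = 0.60/(0.42 × 13 × 4.117) = 0.02669 kg/m³.
(x−vt)²/(4Dt) = (-1.13)²/(4 × 0.071 × 19) = 0.2366; exp(−0.2366) = 0.7893.
C = 0.02669 × 0.7893 = 0.0211 kg/m³.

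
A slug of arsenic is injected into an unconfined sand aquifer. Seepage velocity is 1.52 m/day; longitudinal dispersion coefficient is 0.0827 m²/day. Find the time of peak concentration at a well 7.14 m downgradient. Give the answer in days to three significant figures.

4.66 days

For the 1D instantaneous-source solution, setting ∂C/∂t = 0 at fixed x gives v²t² + 2Dt − x² = 0, so t = (√(D² + v²x²) − D)/v².
√(D² + v²x²) = √(0.0827² + 1.52² × 7.14²) = 10.85; v² = 2.3104.
t = (10.85 − 0.0827)/2.3104 = 4.66 days (vs. the pure-advection estimate x/v = 4.70 d).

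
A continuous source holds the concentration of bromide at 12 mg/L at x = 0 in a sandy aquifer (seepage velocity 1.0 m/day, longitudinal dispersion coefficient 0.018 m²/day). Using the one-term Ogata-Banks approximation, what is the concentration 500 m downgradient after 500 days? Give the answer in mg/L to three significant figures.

6.00 mg/L

For a continuous step input, C/C₀ ≈ ½·erfc((x−vt)/(2√(Dt))).
vt = 1.0 × 500 = 500 m and 2√(Dt) = 2√(0.018 × 500) = 6.000 m.
Argument (x−vt)/(2√(Dt)) = (500 − 500)/6.000 = 0; ½·erfc(0) = 0.5000.
C = 12 × 0.5000 = 6.00 mg/L.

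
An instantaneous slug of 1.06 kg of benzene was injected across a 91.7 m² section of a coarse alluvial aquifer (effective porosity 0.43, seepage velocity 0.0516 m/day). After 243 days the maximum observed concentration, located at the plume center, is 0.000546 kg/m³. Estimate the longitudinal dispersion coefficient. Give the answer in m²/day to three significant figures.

0.794 m²/day

At the plume center C_max = M/(n_e·A·√(4πDt)), so D = M²/(4πt·(n_e·A·C_max)²).
n_e·A·C_max = 0.43 × 91.7 × 0.000546 = 0.02153 kg/m.
D = 1.06²/(4π × 243 × 0.02153²) = 0.794 m²/day.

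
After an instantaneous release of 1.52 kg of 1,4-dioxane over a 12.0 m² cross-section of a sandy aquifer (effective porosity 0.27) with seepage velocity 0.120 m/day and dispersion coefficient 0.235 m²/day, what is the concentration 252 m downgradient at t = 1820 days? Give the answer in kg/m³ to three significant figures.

0.00331 kg/m³

For an instantaneous plane source, C(x,t) = M/(n_e·A·√(4πDt)) · exp(−(x−vt)²/(4Dt)), with n_e·A the pore (flow) area.
Plume center vt = 0.120 × 1820 = 218.4 m, so the well at 252 m is 33.6 m downgradient of the peak.
√(4πDt) = 73.31 m, giving peak height M/(n_e·A·√(4πDt)) = 1.52/(0.27 × 12.0 × 73.31) = 0.006399 kg/m³.
(x−vt)²/(4Dt) = (33.6)²/(4 × 0.235 × 1820) = 0.6599; exp(−0.6599) = 0.5169.
C = 0.006399 × 0.5169 = 0.00331 kg/m³.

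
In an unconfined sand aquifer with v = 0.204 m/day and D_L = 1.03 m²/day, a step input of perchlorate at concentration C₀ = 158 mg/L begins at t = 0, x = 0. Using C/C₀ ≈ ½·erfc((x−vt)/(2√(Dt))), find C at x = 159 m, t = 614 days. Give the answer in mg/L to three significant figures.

For a continuous step input, C/C₀ ≈ ½·erfc((x−vt)/(2√(Dt))).
vt = 0.204 × 614 = 125.256 m and 2√(Dt) = 2√(1.03 × 614) = 50.30 m.
Argument (x−vt)/(2√(Dt)) = (159 − 125.256)/50.30 = 0.6709; ½·erfc(0.6709) = 0.1714.
C = 158 × 0.1714 = 27.1 mg/L.

27.1 mg/L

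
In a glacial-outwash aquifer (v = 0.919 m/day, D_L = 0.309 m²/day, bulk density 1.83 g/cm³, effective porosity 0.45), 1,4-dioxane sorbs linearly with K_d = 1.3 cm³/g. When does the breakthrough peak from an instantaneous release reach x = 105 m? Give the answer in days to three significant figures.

Retardation factor R = 1 + ρ_b·K_d/n = 1 + 1.83 × 1.3/0.45 = 6.287.
Sorption retards both mechanisms: v_R = v/R = 0.1462 m/day, D_R = D/R = 0.04915 m²/day.
Peak time from v_R²t² + 2D_R t − x² = 0: t = (√(D_R² + v_R²x²) − D_R)/v_R².
√(D_R² + v_R²x²) = √(0.04915² + 0.1462² × 105²) = 15.35; v_R² = 0.02137.
t = (15.35 − 0.04915)/0.02137 = 716 days.

716 days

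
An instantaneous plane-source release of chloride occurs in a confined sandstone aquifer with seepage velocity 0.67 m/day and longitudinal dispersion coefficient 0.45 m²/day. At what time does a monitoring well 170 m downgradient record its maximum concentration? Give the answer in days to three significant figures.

253 days

For the 1D instantaneous-source solution, setting ∂C/∂t = 0 at fixed x gives v²t² + 2Dt − x² = 0, so t = (√(D² + v²x²) − D)/v².
√(D² + v²x²) = √(0.45² + 0.67² × 170²) = 113.9; v² = 0.4489.
t = (113.9 − 0.45)/0.4489 = 253 days (vs. the pure-advection estimate x/v = 254 d).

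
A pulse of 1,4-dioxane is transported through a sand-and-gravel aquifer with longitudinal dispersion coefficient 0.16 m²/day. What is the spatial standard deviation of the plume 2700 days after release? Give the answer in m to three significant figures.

Dispersive spreading gives a Gaussian with σ² = 2Dt; advection only shifts the center.
σ = √(2 × 0.16 × 2700) = 29.4 m.

29.4 m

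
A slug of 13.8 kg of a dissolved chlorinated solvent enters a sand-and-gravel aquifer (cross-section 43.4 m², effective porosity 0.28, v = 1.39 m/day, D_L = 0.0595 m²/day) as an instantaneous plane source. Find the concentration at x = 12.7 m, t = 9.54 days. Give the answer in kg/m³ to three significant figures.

0.370 kg/m³

For an instantaneous plane source, C(x,t) = M/(n_e·A·√(4πDt)) · exp(−(x−vt)²/(4Dt)), with n_e·A the pore (flow) area.
Plume center vt = 1.39 × 9.54 = 13.2606 m, so the well at 12.7 m is 0.5606 m upgradient of the peak.
√(4πDt) = 2.671 m, giving peak height M/(n_e·A·√(4πDt)) = 13.8/(0.28 × 43.4 × 2.671) = 0.4252 kg/m³.
(x−vt)²/(4Dt) = (-0.5606)²/(4 × 0.0595 × 9.54) = 0.1384; exp(−0.1384) = 0.8708.
C = 0.4252 × 0.8708 = 0.370 kg/m³.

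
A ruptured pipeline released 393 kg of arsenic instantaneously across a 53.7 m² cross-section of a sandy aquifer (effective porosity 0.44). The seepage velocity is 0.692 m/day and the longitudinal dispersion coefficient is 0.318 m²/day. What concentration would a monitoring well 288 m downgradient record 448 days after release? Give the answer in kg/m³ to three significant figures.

0.168 kg/m³

For an instantaneous plane source, C(x,t) = M/(n_e·A·√(4πDt)) · exp(−(x−vt)²/(4Dt)), with n_e·A the pore (flow) area.
Plume center vt = 0.692 × 448 = 310.016 m, so the well at 288 m is 22.016 m upgradient of the peak.
√(4πDt) = 42.31 m, giving peak height M/(n_e·A·√(4πDt)) = 393/(0.44 × 53.7 × 42.31) = 0.3931 kg/m³.
(x−vt)²/(4Dt) = (-22.016)²/(4 × 0.318 × 448) = 0.8506; exp(−0.8506) = 0.4272.
C = 0.3931 × 0.4272 = 0.168 kg/m³.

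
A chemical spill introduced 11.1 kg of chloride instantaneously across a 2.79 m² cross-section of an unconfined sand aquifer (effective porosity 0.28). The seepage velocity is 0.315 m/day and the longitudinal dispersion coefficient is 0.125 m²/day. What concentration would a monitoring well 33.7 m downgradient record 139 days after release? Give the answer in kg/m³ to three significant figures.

For an instantaneous plane source, C(x,t) = M/(n_e·A·√(4πDt)) · exp(−(x−vt)²/(4Dt)), with n_e·A the pore (flow) area.
Plume center vt = 0.315 × 139 = 43.785 m, so the well at 33.7 m is 10.085 m upgradient of the peak.
√(4πDt) = 14.78 m, giving peak height M/(n_e·A·√(4πDt)) = 11.1/(0.28 × 2.79 × 14.78) = 0.9614 kg/m³.
(x−vt)²/(4Dt) = (-10.085)²/(4 × 0.125 × 139) = 1.463; exp(−1.463) = 0.2315.
C = 0.9614 × 0.2315 = 0.223 kg/m³.

0.223 kg/m³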